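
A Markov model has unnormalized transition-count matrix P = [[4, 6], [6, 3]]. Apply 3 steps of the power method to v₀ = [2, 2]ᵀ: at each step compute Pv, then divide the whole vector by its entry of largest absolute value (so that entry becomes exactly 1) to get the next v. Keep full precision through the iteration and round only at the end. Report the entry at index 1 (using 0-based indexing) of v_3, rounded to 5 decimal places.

Pv0 = (20.000000, 18.000000); divide by 20.000000 → v1 = (1.000000, 0.900000)
Pv1 = (9.400000, 8.700000); divide by 9.400000 → v2 = (1.000000, 0.925532)
Pv2 = (9.553191, 8.776596); divide by 9.553191 → v3 = (1.000000, 0.918708)
Requested entry of v3: 1650/1796 = 0.91871

0.91871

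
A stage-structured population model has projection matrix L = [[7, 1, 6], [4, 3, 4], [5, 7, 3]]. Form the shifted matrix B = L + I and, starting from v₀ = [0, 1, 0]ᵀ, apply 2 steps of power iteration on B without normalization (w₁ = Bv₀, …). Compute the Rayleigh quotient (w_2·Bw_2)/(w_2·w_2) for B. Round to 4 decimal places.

14.4089

B = L + I has rows (8, 1, 6); (4, 4, 4); (5, 7, 4)
w1 = Bv₀ = (8·0 + 1·1 + 6·0; 4·0 + 4·1 + 4·0; 5·0 + 7·1 + 4·0) = (1, 4, 7)
w2 = Bw1 = (8·1 + 1·4 + 6·7; 4·1 + 4·4 + 4·7; 5·1 + 7·4 + 4·7) = (54, 48, 61)
Bw2 = (846, 652, 850)
w2·Bw2 = 128830; w2·w2 = 8941; μ ≈ 128830/8941 = 14.4089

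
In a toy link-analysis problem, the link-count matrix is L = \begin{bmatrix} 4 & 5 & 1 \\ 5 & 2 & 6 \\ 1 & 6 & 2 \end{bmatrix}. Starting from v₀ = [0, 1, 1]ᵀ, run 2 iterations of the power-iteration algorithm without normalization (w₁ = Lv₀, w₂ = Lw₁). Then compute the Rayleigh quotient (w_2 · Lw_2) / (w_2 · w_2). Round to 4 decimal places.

w1 = Lv₀ = (6, 8, 8)
w2 = Lw1 = (72, 94, 70)
Lw2 = (828, 968, 776)
w2·Lw2 = 72·828 + 94·968 + 70·776 = 204928; w2·w2 = 72·72 + 94·94 + 70·70 = 18920
λ ≈ 204928/18920 = 10.8313

λ ≈ 10.8313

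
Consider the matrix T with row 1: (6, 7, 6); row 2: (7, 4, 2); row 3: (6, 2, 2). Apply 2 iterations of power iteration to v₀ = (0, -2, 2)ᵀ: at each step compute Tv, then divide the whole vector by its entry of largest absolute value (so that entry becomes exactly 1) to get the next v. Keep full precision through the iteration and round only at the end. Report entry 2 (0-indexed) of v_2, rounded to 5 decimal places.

Tv0 = (-2.000000, -4.000000, 0.000000); divide by -4.000000 → v1 = (0.500000, 1.000000, 0.000000)
Tv1 = (10.000000, 7.500000, 5.000000); divide by 10.000000 → v2 = (1.000000, 0.750000, 0.500000)
Requested entry of v2: -20/-40 = 0.50000

0.50000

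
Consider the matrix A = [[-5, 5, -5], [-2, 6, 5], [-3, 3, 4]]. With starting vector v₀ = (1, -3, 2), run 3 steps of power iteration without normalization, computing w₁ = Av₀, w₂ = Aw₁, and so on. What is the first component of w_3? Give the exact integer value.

w1 = Av₀ = (-30, -10, -4)
w2 = Aw1 = (120, -20, 44)
w3 = Aw2 = (-920, -140, -244)
The requested component of w3 is -920.

-920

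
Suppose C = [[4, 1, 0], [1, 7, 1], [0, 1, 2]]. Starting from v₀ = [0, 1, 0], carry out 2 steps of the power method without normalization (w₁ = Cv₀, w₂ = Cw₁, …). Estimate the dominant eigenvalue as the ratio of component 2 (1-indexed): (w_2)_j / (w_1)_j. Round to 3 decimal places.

7.286

w1 = Cv₀ = (4·0 + 1·1 + 0·0; 1·0 + 7·1 + 1·0; 0·0 + 1·1 + 2·0) = (1, 7, 1)
w2 = Cw1 = (4·1 + 1·7 + 0·1; 1·1 + 7·7 + 1·1; 0·1 + 1·7 + 2·1) = (11, 51, 9)
Ratio at component: 51 / 7 = 7.286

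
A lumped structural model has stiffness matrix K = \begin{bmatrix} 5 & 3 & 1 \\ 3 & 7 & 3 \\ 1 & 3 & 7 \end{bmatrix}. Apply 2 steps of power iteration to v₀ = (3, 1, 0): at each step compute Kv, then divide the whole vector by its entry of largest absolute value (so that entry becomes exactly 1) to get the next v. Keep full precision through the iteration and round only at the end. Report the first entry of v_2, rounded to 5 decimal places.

0.78261

Kv0 = (18.000000, 16.000000, 6.000000); divide by 18.000000 → v1 = (1.000000, 0.888889, 0.333333)
Kv1 = (8.000000, 10.222222, 6.000000); divide by 10.222222 → v2 = (0.782609, 1.000000, 0.586957)
Requested entry of v2: 144/184 = 0.78261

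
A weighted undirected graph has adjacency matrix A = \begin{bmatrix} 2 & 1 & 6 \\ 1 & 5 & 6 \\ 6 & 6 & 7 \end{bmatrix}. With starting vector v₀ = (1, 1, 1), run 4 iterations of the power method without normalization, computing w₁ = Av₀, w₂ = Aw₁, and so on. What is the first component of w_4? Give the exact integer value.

w1 = Av₀ = (2·1 + 1·1 + 6·1; 1·1 + 5·1 + 6·1; 6·1 + 6·1 + 7·1) = (9, 12, 19)
w2 = Aw1 = (2·9 + 1·12 + 6·19; 1·9 + 5·12 + 6·19; 6·9 + 6·12 + 7·19) = (144, 183, 259)
w3 = Aw2 = (2025, 2613, 3775)
w4 = Aw3 = (29313, 37740, 54253)
The requested component of w4 is 29313.

29313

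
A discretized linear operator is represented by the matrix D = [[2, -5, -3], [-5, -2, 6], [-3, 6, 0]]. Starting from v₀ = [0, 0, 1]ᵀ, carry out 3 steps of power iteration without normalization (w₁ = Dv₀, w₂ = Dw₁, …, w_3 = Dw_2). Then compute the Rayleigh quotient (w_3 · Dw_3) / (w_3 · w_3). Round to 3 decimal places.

λ ≈ 5.830

w1 = Dv₀ = (2·0 + (-5)·0 + (-3)·1; (-5)·0 + (-2)·0 + 6·1; (-3)·0 + 6·0 + 0·1) = (-3, 6, 0)
w2 = Dw1 = (2·(-3) + (-5)·6 + (-3)·0; (-5)·(-3) + (-2)·6 + 6·0; (-3)·(-3) + 6·6 + 0·0) = (-36, 3, 45)
w3 = Dw2 = (-222, 444, 126)
Dw3 = (-3042, 978, 3330)
w3·Dw3 = (-222)·(-3042) + 444·978 + 126·3330 = 1529136; w3·w3 = (-222)·(-222) + 444·444 + 126·126 = 262296
λ ≈ 1529136/262296 = 5.830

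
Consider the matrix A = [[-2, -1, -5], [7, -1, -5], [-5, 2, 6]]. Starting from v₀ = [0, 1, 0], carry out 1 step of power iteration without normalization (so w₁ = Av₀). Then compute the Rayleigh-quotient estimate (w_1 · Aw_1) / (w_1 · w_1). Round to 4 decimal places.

w1 = Av₀ = (-1, -1, 2)
Aw1 = (-7, -16, 15)
w1·Aw1 = (-1)·(-7) + (-1)·(-16) + 2·15 = 53; w1·w1 = (-1)·(-1) + (-1)·(-1) + 2·2 = 6
λ ≈ 53/6 = 8.8333

λ ≈ 8.8333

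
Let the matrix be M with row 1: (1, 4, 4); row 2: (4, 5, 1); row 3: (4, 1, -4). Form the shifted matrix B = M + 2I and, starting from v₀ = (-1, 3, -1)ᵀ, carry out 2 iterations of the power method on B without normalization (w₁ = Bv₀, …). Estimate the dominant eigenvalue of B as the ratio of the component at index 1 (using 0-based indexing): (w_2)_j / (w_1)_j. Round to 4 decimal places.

B = M + 2I has rows (3, 4, 4); (4, 7, 1); (4, 1, -2)
w1 = Bv₀ = (5, 16, 1)
w2 = Bw1 = (83, 133, 34)
Ratio: 133/16 = 8.3125

μ ≈ 8.3125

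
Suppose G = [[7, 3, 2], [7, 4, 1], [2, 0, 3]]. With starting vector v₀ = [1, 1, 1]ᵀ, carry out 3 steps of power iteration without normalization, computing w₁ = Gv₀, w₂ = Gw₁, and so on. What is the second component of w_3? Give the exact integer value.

1497

w1 = Gv₀ = (12, 12, 5)
w2 = Gw1 = (130, 137, 39)
w3 = Gw2 = (1399, 1497, 377)
The requested component of w3 is 1497.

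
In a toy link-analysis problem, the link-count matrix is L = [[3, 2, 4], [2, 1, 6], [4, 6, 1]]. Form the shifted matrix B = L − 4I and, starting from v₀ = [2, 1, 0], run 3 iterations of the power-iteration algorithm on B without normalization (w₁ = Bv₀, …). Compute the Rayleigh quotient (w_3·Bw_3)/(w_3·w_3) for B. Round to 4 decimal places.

B = L − 4I has rows (-1, 2, 4); (2, -3, 6); (4, 6, -3)
w1 = Bv₀ = ((-1)·2 + 2·1 + 4·0; 2·2 + (-3)·1 + 6·0; 4·2 + 6·1 + (-3)·0) = (0, 1, 14)
w2 = Bw1 = ((-1)·0 + 2·1 + 4·14; 2·0 + (-3)·1 + 6·14; 4·0 + 6·1 + (-3)·14) = (58, 81, -36)
w3 = Bw2 = (-40, -343, 826)
Bw3 = (2658, 5905, -4696)
w3·Bw3 = -6010631; w3·w3 = 801525; μ ≈ -6010631/801525 = -7.4990

μ ≈ -7.4990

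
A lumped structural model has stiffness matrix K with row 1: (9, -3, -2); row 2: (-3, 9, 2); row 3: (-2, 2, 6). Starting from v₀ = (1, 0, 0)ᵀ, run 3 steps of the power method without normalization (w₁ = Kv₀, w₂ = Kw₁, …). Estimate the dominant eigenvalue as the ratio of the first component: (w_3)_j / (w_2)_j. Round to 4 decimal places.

w1 = Kv₀ = (9, -3, -2)
w2 = Kw1 = (94, -58, -36)
w3 = Kw2 = (1092, -876, -520)
Ratio at component: 1092 / 94 = 11.6170

λ ≈ 11.6170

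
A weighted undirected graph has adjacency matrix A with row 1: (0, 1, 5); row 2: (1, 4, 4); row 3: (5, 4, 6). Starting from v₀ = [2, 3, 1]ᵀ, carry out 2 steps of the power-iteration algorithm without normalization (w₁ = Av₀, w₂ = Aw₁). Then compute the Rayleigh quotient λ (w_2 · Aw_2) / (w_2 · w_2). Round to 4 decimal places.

11.0606

w1 = Av₀ = (0·2 + 1·3 + 5·1; 1·2 + 4·3 + 4·1; 5·2 + 4·3 + 6·1) = (8, 18, 28)
w2 = Aw1 = (0·8 + 1·18 + 5·28; 1·8 + 4·18 + 4·28; 5·8 + 4·18 + 6·28) = (158, 192, 280)
Aw2 = (1592, 2046, 3238)
w2·Aw2 = 158·1592 + 192·2046 + 280·3238 = 1551008; w2·w2 = 158·158 + 192·192 + 280·280 = 140228
λ ≈ 1551008/140228 = 11.0606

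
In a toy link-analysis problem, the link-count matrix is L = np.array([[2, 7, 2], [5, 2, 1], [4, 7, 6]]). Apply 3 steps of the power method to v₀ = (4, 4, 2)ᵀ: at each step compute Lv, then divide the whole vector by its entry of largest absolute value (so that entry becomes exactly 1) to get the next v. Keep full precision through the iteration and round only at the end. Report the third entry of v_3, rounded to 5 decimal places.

Lv0 = (40.000000, 30.000000, 56.000000); divide by 56.000000 → v1 = (0.714286, 0.535714, 1.000000)
Lv1 = (7.178571, 5.642857, 12.607143); divide by 12.607143 → v2 = (0.569405, 0.447592, 1.000000)
Lv2 = (6.271955, 4.742210, 11.410765); divide by 11.410765 → v3 = (0.549652, 0.415591, 1.000000)
Requested entry of v3: 8056/8056 = 1.00000

1.00000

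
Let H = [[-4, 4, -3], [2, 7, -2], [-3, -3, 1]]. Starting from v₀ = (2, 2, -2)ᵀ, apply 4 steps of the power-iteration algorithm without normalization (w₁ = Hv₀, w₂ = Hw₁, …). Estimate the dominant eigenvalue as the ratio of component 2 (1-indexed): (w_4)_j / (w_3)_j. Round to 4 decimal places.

λ ≈ 8.8618

w1 = Hv₀ = (6, 22, -14)
w2 = Hw1 = (106, 194, -98)
w3 = Hw2 = (646, 1766, -998)
w4 = Hw3 = (7474, 15650, -8234)
Ratio at component: 15650 / 1766 = 8.8618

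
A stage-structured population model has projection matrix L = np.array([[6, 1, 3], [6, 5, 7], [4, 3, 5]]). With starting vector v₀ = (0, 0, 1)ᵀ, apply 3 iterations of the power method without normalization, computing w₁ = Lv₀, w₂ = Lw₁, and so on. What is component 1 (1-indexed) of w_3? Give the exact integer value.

w1 = Lv₀ = (6·0 + 1·0 + 3·1; 6·0 + 5·0 + 7·1; 4·0 + 3·0 + 5·1) = (3, 7, 5)
w2 = Lw1 = (6·3 + 1·7 + 3·5; 6·3 + 5·7 + 7·5; 4·3 + 3·7 + 5·5) = (40, 88, 58)
w3 = Lw2 = (502, 1086, 714)
The requested component of w3 is 502.

502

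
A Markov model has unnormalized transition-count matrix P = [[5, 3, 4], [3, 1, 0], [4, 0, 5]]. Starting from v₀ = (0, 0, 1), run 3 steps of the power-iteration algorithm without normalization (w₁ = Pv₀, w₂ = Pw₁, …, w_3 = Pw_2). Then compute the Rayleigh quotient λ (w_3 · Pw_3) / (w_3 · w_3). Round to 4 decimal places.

w1 = Pv₀ = (5·0 + 3·0 + 4·1; 3·0 + 1·0 + 0·1; 4·0 + 0·0 + 5·1) = (4, 0, 5)
w2 = Pw1 = (5·4 + 3·0 + 4·5; 3·4 + 1·0 + 0·5; 4·4 + 0·0 + 5·5) = (40, 12, 41)
w3 = Pw2 = (400, 132, 365)
Pw3 = (3856, 1332, 3425)
w3·Pw3 = 400·3856 + 132·1332 + 365·3425 = 2968349; w3·w3 = 400·400 + 132·132 + 365·365 = 310649
λ ≈ 2968349/310649 = 9.5553

9.5553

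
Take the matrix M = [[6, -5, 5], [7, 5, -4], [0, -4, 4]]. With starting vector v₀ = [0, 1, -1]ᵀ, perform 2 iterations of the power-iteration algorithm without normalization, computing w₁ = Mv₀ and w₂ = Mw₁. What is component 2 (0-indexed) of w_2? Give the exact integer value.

w1 = Mv₀ = (-10, 9, -8)
w2 = Mw1 = (-145, 7, -68)
The requested component of w2 is -68.

-68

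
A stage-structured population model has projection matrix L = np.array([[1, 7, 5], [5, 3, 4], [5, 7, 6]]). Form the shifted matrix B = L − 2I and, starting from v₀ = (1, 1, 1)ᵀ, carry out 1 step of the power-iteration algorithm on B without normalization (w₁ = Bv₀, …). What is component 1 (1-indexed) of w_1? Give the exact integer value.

B = L − 2I has rows (-1, 7, 5); (5, 1, 4); (5, 7, 4)
w1 = Bv₀ = (11, 10, 16)
Requested component of w1: 11

11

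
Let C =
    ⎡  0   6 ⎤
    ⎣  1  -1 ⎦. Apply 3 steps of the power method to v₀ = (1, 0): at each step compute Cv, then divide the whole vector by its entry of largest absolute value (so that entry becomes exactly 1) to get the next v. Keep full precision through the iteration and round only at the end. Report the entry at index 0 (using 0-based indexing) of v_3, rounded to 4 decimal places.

-0.8571

Cv0 = (0.00000, 1.00000); divide by 1.00000 → v1 = (0.00000, 1.00000)
Cv1 = (6.00000, -1.00000); divide by 6.00000 → v2 = (1.00000, -0.16667)
Cv2 = (-1.00000, 1.16667); divide by 1.16667 → v3 = (-0.85714, 1.00000)
Requested entry of v3: -6/7 = -0.8571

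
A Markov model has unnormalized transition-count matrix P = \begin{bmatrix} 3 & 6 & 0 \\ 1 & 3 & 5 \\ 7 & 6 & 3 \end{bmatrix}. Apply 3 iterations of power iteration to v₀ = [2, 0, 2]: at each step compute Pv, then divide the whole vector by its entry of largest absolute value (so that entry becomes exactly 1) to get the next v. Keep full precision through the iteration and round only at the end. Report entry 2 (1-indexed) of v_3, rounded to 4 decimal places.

0.6916

Pv0 = (6.00000, 12.00000, 20.00000); divide by 20.00000 → v1 = (0.30000, 0.60000, 1.00000)
Pv1 = (4.50000, 7.10000, 8.70000); divide by 8.70000 → v2 = (0.51724, 0.81609, 1.00000)
Pv2 = (6.44828, 7.96552, 11.51724); divide by 11.51724 → v3 = (0.55988, 0.69162, 1.00000)
Requested entry of v3: 1386/2004 = 0.6916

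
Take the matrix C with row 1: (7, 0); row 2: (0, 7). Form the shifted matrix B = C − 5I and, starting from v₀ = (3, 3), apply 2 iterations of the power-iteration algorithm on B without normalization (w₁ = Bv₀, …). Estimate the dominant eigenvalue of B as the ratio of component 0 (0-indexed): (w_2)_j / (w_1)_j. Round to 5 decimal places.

B = C − 5I has rows (2, 0); (0, 2)
w1 = Bv₀ = (6, 6)
w2 = Bw1 = (12, 12)
Ratio: 12/6 = 2.00000

2.00000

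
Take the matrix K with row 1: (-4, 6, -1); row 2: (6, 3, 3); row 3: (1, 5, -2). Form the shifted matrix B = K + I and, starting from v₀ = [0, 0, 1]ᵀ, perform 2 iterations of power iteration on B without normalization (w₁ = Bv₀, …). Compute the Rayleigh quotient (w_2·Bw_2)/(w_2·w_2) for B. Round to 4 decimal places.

-0.6811

B = K + I has rows (-3, 6, -1); (6, 4, 3); (1, 5, -1)
w1 = Bv₀ = (-1, 3, -1)
w2 = Bw1 = (22, 3, 15)
Bw2 = (-63, 189, 22)
w2·Bw2 = -489; w2·w2 = 718; μ ≈ -489/718 = -0.6811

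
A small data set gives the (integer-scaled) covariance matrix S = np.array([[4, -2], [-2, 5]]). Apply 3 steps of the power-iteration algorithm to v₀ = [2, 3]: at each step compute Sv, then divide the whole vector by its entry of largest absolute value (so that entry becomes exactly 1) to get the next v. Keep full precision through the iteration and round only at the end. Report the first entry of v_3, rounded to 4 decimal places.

Sv0 = (2.00000, 11.00000); divide by 11.00000 → v1 = (0.18182, 1.00000)
Sv1 = (-1.27273, 4.63636); divide by 4.63636 → v2 = (-0.27451, 1.00000)
Sv2 = (-3.09804, 5.54902); divide by 5.54902 → v3 = (-0.55830, 1.00000)
Requested entry of v3: -158/283 = -0.5583

-0.5583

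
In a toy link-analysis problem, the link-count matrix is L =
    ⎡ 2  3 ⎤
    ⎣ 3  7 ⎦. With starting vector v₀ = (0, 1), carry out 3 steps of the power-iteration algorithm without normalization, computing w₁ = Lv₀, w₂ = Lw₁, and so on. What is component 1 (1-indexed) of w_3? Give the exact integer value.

w1 = Lv₀ = (2·0 + 3·1; 3·0 + 7·1) = (3, 7)
w2 = Lw1 = (2·3 + 3·7; 3·3 + 7·7) = (27, 58)
w3 = Lw2 = (228, 487)
The requested component of w3 is 228.

228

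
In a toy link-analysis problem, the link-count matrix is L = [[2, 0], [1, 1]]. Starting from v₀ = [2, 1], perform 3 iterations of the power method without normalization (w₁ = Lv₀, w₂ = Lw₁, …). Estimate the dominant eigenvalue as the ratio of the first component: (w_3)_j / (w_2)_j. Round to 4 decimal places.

w1 = Lv₀ = (4, 3)
w2 = Lw1 = (8, 7)
w3 = Lw2 = (16, 15)
Ratio at component: 16 / 8 = 2.0000

λ ≈ 2.0000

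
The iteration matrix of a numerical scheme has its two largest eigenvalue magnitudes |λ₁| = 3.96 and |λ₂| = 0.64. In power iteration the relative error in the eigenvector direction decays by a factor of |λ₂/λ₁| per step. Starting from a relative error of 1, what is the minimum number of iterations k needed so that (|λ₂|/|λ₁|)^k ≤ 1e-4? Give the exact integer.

6

|λ₂/λ₁| = 0.64/3.96 = 0.16162
Need k ≥ ln(1e-4) / ln(0.16162) = -9.2103 / -1.8225 ≈ 5.054
Smallest integer k satisfying the bound: 6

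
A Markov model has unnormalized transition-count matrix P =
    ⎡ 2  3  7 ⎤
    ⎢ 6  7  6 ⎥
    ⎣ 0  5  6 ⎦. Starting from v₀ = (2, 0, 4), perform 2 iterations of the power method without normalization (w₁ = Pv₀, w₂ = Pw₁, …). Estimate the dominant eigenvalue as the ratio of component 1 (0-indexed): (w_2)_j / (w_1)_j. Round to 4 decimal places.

w1 = Pv₀ = (2·2 + 3·0 + 7·4; 6·2 + 7·0 + 6·4; 0·2 + 5·0 + 6·4) = (32, 36, 24)
w2 = Pw1 = (2·32 + 3·36 + 7·24; 6·32 + 7·36 + 6·24; 0·32 + 5·36 + 6·24) = (340, 588, 324)
Ratio at component: 588 / 36 = 16.3333

λ ≈ 16.3333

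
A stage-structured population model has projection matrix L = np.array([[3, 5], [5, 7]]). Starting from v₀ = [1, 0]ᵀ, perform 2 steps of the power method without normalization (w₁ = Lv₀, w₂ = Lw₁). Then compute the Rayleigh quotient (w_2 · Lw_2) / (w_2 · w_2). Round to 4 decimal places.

w1 = Lv₀ = (3·1 + 5·0; 5·1 + 7·0) = (3, 5)
w2 = Lw1 = (3·3 + 5·5; 5·3 + 7·5) = (34, 50)
Lw2 = (352, 520)
w2·Lw2 = 34·352 + 50·520 = 37968; w2·w2 = 34·34 + 50·50 = 3656
λ ≈ 37968/3656 = 10.3851

λ ≈ 10.3851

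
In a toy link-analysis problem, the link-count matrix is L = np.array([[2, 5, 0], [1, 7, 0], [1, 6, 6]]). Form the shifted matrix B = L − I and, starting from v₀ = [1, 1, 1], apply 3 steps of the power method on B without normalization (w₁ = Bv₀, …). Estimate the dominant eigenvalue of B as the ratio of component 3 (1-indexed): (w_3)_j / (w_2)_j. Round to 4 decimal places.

B = L − I has rows (1, 5, 0); (1, 6, 0); (1, 6, 5)
w1 = Bv₀ = (1·1 + 5·1 + 0·1; 1·1 + 6·1 + 0·1; 1·1 + 6·1 + 5·1) = (6, 7, 12)
w2 = Bw1 = (1·6 + 5·7 + 0·12; 1·6 + 6·7 + 0·12; 1·6 + 6·7 + 5·12) = (41, 48, 108)
w3 = Bw2 = (281, 329, 869)
Ratio: 869/108 = 8.0463

8.0463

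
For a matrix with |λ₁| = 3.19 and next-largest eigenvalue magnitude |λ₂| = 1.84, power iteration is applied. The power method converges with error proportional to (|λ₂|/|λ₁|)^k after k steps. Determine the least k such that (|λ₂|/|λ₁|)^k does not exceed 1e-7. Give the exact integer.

30

|λ₂/λ₁| = 1.84/3.19 = 0.57680
Need k ≥ ln(1e-7) / ln(0.57680) = -16.1181 / -0.5503 ≈ 29.292
Smallest integer k satisfying the bound: 30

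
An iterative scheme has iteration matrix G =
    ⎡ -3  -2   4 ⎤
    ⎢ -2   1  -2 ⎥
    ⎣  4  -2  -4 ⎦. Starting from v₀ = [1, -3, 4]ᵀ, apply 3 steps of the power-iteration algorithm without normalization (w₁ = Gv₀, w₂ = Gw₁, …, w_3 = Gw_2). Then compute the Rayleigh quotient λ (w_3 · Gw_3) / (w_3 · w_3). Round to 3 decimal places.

-7.041

w1 = Gv₀ = ((-3)·1 + (-2)·(-3) + 4·4; (-2)·1 + 1·(-3) + (-2)·4; 4·1 + (-2)·(-3) + (-4)·4) = (19, -13, -6)
w2 = Gw1 = ((-3)·19 + (-2)·(-13) + 4·(-6); (-2)·19 + 1·(-13) + (-2)·(-6); 4·19 + (-2)·(-13) + (-4)·(-6)) = (-55, -39, 126)
w3 = Gw2 = (747, -181, -646)
Gw3 = (-4463, -383, 5934)
w3·Gw3 = 747·(-4463) + (-181)·(-383) + (-646)·5934 = -7097902; w3·w3 = 747·747 + (-181)·(-181) + (-646)·(-646) = 1008086
λ ≈ -7097902/1008086 = -7.041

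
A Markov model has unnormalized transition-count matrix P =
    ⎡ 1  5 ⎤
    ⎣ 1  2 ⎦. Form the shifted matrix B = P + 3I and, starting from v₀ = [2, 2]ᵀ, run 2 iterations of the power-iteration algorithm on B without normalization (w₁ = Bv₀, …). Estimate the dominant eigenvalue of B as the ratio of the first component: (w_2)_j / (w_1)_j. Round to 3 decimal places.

B = P + 3I has rows (4, 5); (1, 5)
w1 = Bv₀ = (18, 12)
w2 = Bw1 = (132, 78)
Ratio: 132/18 = 7.333

μ ≈ 7.333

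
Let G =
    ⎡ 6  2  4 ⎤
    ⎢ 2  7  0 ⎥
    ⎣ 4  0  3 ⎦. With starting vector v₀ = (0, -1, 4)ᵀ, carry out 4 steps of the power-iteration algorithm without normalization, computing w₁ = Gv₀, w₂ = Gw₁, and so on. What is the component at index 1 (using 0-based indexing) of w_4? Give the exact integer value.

2691

w1 = Gv₀ = (6·0 + 2·(-1) + 4·4; 2·0 + 7·(-1) + 0·4; 4·0 + 0·(-1) + 3·4) = (14, -7, 12)
w2 = Gw1 = (6·14 + 2·(-7) + 4·12; 2·14 + 7·(-7) + 0·12; 4·14 + 0·(-7) + 3·12) = (118, -21, 92)
w3 = Gw2 = (1034, 89, 748)
w4 = Gw3 = (9374, 2691, 6380)
The requested component of w4 is 2691.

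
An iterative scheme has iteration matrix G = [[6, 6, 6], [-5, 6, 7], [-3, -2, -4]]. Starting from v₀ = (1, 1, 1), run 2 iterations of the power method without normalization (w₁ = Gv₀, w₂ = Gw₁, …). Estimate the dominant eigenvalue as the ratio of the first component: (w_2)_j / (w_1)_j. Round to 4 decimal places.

5.6667

w1 = Gv₀ = (6·1 + 6·1 + 6·1; (-5)·1 + 6·1 + 7·1; (-3)·1 + (-2)·1 + (-4)·1) = (18, 8, -9)
w2 = Gw1 = (6·18 + 6·8 + 6·(-9); (-5)·18 + 6·8 + 7·(-9); (-3)·18 + (-2)·8 + (-4)·(-9)) = (102, -105, -34)
Ratio at component: 102 / 18 = 5.6667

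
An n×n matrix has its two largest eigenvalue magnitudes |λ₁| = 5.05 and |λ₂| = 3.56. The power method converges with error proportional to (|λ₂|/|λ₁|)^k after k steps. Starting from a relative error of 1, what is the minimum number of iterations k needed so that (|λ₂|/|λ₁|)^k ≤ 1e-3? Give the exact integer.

|λ₂/λ₁| = 3.56/5.05 = 0.70495
Need k ≥ ln(1e-3) / ln(0.70495) = -6.9078 / -0.3496 ≈ 19.757
Smallest integer k satisfying the bound: 20

20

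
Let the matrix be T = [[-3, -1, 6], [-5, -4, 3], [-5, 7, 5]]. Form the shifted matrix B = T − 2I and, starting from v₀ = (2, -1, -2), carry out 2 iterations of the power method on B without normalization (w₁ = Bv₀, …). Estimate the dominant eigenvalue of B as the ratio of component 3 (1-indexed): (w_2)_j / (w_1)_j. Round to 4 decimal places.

B = T − 2I has rows (-5, -1, 6); (-5, -6, 3); (-5, 7, 3)
w1 = Bv₀ = ((-5)·2 + (-1)·(-1) + 6·(-2); (-5)·2 + (-6)·(-1) + 3·(-2); (-5)·2 + 7·(-1) + 3·(-2)) = (-21, -10, -23)
w2 = Bw1 = ((-5)·(-21) + (-1)·(-10) + 6·(-23); (-5)·(-21) + (-6)·(-10) + 3·(-23); (-5)·(-21) + 7·(-10) + 3·(-23)) = (-23, 96, -34)
Ratio: -34/-23 = 1.4783

μ ≈ 1.4783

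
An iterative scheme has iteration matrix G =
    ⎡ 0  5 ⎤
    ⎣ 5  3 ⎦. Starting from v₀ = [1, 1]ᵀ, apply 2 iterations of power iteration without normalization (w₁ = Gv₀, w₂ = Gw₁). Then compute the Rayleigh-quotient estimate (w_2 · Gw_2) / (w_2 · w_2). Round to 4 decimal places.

λ ≈ 6.6991

w1 = Gv₀ = (5, 8)
w2 = Gw1 = (40, 49)
Gw2 = (245, 347)
w2·Gw2 = 40·245 + 49·347 = 26803; w2·w2 = 40·40 + 49·49 = 4001
λ ≈ 26803/4001 = 6.6991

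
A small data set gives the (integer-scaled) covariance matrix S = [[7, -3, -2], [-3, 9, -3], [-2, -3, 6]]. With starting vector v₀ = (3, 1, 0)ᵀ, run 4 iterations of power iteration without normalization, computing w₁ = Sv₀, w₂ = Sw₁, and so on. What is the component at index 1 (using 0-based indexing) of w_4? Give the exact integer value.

-5211

w1 = Sv₀ = (7·3 + (-3)·1 + (-2)·0; (-3)·3 + 9·1 + (-3)·0; (-2)·3 + (-3)·1 + 6·0) = (18, 0, -9)
w2 = Sw1 = (7·18 + (-3)·0 + (-2)·(-9); (-3)·18 + 9·0 + (-3)·(-9); (-2)·18 + (-3)·0 + 6·(-9)) = (144, -27, -90)
w3 = Sw2 = (1269, -405, -747)
w4 = Sw3 = (11592, -5211, -5805)
The requested component of w4 is -5211.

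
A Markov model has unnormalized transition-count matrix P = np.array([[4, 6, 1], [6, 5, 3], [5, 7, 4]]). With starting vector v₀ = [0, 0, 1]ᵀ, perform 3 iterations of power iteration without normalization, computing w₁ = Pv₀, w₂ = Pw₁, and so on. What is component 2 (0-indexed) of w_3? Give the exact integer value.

w1 = Pv₀ = (1, 3, 4)
w2 = Pw1 = (26, 33, 42)
w3 = Pw2 = (344, 447, 529)
The requested component of w3 is 529.

529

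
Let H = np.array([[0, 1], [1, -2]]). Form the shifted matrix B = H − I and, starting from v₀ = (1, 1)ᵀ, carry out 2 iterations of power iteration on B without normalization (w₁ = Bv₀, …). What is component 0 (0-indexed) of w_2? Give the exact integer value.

-2

B = H − I has rows (-1, 1); (1, -3)
w1 = Bv₀ = (0, -2)
w2 = Bw1 = (-2, 6)
Requested component of w2: -2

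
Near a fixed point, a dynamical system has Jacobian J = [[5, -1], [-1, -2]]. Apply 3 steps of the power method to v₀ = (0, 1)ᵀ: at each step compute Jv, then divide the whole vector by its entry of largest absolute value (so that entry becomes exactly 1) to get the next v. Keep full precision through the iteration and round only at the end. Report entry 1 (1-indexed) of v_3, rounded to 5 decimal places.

Jv0 = (-1.000000, -2.000000); divide by -2.000000 → v1 = (0.500000, 1.000000)
Jv1 = (1.500000, -2.500000); divide by -2.500000 → v2 = (-0.600000, 1.000000)
Jv2 = (-4.000000, -1.400000); divide by -4.000000 → v3 = (1.000000, 0.350000)
Requested entry of v3: -20/-20 = 1.00000

1.00000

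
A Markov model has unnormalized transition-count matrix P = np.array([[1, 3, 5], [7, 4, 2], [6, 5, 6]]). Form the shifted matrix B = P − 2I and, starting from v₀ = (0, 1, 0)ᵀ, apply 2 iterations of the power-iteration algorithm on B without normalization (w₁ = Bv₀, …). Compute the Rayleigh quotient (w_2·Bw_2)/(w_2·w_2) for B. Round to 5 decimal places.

10.94969

B = P − 2I has rows (-1, 3, 5); (7, 2, 2); (6, 5, 4)
w1 = Bv₀ = (3, 2, 5)
w2 = Bw1 = (28, 35, 48)
Bw2 = (317, 362, 535)
w2·Bw2 = 47226; w2·w2 = 4313; μ ≈ 47226/4313 = 10.94969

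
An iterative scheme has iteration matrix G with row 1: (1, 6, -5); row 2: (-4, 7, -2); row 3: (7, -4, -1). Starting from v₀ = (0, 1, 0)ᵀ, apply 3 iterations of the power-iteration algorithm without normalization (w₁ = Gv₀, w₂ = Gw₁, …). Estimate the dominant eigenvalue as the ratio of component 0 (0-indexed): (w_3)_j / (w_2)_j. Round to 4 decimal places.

w1 = Gv₀ = (1·0 + 6·1 + (-5)·0; (-4)·0 + 7·1 + (-2)·0; 7·0 + (-4)·1 + (-1)·0) = (6, 7, -4)
w2 = Gw1 = (1·6 + 6·7 + (-5)·(-4); (-4)·6 + 7·7 + (-2)·(-4); 7·6 + (-4)·7 + (-1)·(-4)) = (68, 33, 18)
w3 = Gw2 = (176, -77, 326)
Ratio at component: 176 / 68 = 2.5882

2.5882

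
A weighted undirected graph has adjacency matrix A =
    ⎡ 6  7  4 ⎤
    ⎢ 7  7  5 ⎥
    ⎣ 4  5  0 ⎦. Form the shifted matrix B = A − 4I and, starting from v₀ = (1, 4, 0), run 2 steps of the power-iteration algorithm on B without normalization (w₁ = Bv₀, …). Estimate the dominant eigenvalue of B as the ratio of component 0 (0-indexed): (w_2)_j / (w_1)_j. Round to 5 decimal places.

B = A − 4I has rows (2, 7, 4); (7, 3, 5); (4, 5, -4)
w1 = Bv₀ = (30, 19, 24)
w2 = Bw1 = (289, 387, 119)
Ratio: 289/30 = 9.63333

9.63333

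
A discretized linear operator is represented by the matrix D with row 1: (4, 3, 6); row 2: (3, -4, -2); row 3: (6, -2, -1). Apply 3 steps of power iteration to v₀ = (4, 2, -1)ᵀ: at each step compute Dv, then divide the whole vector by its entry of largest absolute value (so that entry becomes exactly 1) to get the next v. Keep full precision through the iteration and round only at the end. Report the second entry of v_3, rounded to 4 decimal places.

Dv0 = (16.00000, 6.00000, 21.00000); divide by 21.00000 → v1 = (0.76190, 0.28571, 1.00000)
Dv1 = (9.90476, -0.85714, 3.00000); divide by 9.90476 → v2 = (1.00000, -0.08654, 0.30288)
Dv2 = (5.55769, 2.74038, 5.87019); divide by 5.87019 → v3 = (0.94676, 0.46683, 1.00000)
Requested entry of v3: 570/1221 = 0.4668

0.4668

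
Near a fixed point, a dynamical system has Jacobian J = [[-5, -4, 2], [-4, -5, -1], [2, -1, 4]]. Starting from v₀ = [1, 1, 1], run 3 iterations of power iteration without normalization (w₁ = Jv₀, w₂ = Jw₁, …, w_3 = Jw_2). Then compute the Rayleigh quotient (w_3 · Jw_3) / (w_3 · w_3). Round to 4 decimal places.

w1 = Jv₀ = ((-5)·1 + (-4)·1 + 2·1; (-4)·1 + (-5)·1 + (-1)·1; 2·1 + (-1)·1 + 4·1) = (-7, -10, 5)
w2 = Jw1 = ((-5)·(-7) + (-4)·(-10) + 2·5; (-4)·(-7) + (-5)·(-10) + (-1)·5; 2·(-7) + (-1)·(-10) + 4·5) = (85, 73, 16)
w3 = Jw2 = (-685, -721, 161)
Jw3 = (6631, 6184, -5)
w3·Jw3 = (-685)·6631 + (-721)·6184 + 161·(-5) = -9001704; w3·w3 = (-685)·(-685) + (-721)·(-721) + 161·161 = 1014987
λ ≈ -9001704/1014987 = -8.8688

-8.8688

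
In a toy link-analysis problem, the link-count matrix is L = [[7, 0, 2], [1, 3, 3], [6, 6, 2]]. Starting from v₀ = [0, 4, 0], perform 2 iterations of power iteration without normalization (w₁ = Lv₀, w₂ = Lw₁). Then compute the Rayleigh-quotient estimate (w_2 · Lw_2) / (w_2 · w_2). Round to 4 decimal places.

w1 = Lv₀ = (7·0 + 0·4 + 2·0; 1·0 + 3·4 + 3·0; 6·0 + 6·4 + 2·0) = (0, 12, 24)
w2 = Lw1 = (7·0 + 0·12 + 2·24; 1·0 + 3·12 + 3·24; 6·0 + 6·12 + 2·24) = (48, 108, 120)
Lw2 = (576, 732, 1176)
w2·Lw2 = 48·576 + 108·732 + 120·1176 = 247824; w2·w2 = 48·48 + 108·108 + 120·120 = 28368
λ ≈ 247824/28368 = 8.7360

λ ≈ 8.7360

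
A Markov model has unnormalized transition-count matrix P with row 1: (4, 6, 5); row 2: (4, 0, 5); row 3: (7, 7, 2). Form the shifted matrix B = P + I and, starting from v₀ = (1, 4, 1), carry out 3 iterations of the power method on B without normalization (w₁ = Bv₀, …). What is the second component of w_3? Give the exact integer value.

B = P + I has rows (5, 6, 5); (4, 1, 5); (7, 7, 3)
w1 = Bv₀ = (5·1 + 6·4 + 5·1; 4·1 + 1·4 + 5·1; 7·1 + 7·4 + 3·1) = (34, 13, 38)
w2 = Bw1 = (5·34 + 6·13 + 5·38; 4·34 + 1·13 + 5·38; 7·34 + 7·13 + 3·38) = (438, 339, 443)
w3 = Bw2 = (6439, 4306, 6768)
Requested component of w3: 4306

4306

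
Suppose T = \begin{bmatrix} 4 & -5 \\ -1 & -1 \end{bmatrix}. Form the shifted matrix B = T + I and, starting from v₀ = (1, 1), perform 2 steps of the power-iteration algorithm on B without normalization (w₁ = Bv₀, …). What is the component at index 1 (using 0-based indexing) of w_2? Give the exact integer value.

0

B = T + I has rows (5, -5); (-1, 0)
w1 = Bv₀ = (0, -1)
w2 = Bw1 = (5, 0)
Requested component of w2: 0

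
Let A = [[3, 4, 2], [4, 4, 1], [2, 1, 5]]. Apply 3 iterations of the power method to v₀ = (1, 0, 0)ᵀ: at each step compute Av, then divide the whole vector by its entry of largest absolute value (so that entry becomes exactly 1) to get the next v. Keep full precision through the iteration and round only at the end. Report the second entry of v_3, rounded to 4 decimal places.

Av0 = (3.00000, 4.00000, 2.00000); divide by 4.00000 → v1 = (0.75000, 1.00000, 0.50000)
Av1 = (7.25000, 7.50000, 5.00000); divide by 7.50000 → v2 = (0.96667, 1.00000, 0.66667)
Av2 = (8.23333, 8.53333, 6.26667); divide by 8.53333 → v3 = (0.96484, 1.00000, 0.73438)
Requested entry of v3: 256/256 = 1.0000

1.0000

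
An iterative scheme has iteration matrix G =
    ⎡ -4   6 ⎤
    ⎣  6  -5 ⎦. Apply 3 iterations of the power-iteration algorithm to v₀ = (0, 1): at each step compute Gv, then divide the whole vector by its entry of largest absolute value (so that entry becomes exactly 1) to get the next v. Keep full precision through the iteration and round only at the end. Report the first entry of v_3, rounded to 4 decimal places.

Gv0 = (6.00000, -5.00000); divide by 6.00000 → v1 = (1.00000, -0.83333)
Gv1 = (-9.00000, 10.16667); divide by 10.16667 → v2 = (-0.88525, 1.00000)
Gv2 = (9.54098, -10.31148); divide by -10.31148 → v3 = (-0.92528, 1.00000)
Requested entry of v3: 582/-629 = -0.9253

-0.9253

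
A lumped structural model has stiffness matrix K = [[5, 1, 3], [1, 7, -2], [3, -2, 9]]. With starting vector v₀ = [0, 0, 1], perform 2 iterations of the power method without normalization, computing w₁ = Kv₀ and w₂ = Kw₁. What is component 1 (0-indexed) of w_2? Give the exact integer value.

-29

w1 = Kv₀ = (3, -2, 9)
w2 = Kw1 = (40, -29, 94)
The requested component of w2 is -29.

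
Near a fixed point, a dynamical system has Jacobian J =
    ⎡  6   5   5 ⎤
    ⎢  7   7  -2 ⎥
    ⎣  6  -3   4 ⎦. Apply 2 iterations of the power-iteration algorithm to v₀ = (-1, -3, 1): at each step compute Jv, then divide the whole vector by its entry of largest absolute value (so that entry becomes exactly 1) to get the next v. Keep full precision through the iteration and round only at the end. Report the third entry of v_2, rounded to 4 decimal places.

-0.0655

Jv0 = (-16.00000, -30.00000, 7.00000); divide by -30.00000 → v1 = (0.53333, 1.00000, -0.23333)
Jv1 = (7.03333, 11.20000, -0.73333); divide by 11.20000 → v2 = (0.62798, 1.00000, -0.06548)
Requested entry of v2: 22/-336 = -0.0655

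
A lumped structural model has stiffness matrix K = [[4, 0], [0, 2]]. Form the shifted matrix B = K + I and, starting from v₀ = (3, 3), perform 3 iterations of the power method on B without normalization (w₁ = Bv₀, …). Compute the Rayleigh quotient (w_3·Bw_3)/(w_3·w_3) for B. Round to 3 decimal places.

B = K + I has rows (5, 0); (0, 3)
w1 = Bv₀ = (5·3 + 0·3; 0·3 + 3·3) = (15, 9)
w2 = Bw1 = (5·15 + 0·9; 0·15 + 3·9) = (75, 27)
w3 = Bw2 = (375, 81)
Bw3 = (1875, 243)
w3·Bw3 = 722808; w3·w3 = 147186; μ ≈ 722808/147186 = 4.911

μ ≈ 4.911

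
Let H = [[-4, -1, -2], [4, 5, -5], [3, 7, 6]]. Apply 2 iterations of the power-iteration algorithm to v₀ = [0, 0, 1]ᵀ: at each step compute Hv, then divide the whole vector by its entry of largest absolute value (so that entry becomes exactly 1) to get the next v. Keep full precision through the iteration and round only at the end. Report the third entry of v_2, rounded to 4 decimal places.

Hv0 = (-2.00000, -5.00000, 6.00000); divide by 6.00000 → v1 = (-0.33333, -0.83333, 1.00000)
Hv1 = (0.16667, -10.50000, -0.83333); divide by -10.50000 → v2 = (-0.01587, 1.00000, 0.07937)
Requested entry of v2: -5/-63 = 0.0794

0.0794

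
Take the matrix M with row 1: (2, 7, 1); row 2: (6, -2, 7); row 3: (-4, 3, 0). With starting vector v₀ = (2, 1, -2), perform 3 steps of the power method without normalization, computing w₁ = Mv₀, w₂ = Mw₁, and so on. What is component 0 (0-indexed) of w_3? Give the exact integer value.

111

w1 = Mv₀ = (2·2 + 7·1 + 1·(-2); 6·2 + (-2)·1 + 7·(-2); (-4)·2 + 3·1 + 0·(-2)) = (9, -4, -5)
w2 = Mw1 = (2·9 + 7·(-4) + 1·(-5); 6·9 + (-2)·(-4) + 7·(-5); (-4)·9 + 3·(-4) + 0·(-5)) = (-15, 27, -48)
w3 = Mw2 = (111, -480, 141)
The requested component of w3 is 111.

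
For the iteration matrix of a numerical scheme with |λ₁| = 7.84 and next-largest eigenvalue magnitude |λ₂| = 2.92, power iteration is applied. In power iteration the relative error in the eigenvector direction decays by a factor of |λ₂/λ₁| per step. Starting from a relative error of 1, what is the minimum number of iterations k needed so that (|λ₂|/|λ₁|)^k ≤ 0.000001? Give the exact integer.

|λ₂/λ₁| = 2.92/7.84 = 0.37245
Need k ≥ ln(0.000001) / ln(0.37245) = -13.8155 / -0.9877 ≈ 13.988
Smallest integer k satisfying the bound: 14

14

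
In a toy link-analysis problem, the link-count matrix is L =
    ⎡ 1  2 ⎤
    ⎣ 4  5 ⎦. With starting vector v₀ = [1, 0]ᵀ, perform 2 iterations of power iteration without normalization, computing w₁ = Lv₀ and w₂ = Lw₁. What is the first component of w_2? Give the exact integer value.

9

w1 = Lv₀ = (1, 4)
w2 = Lw1 = (9, 24)
The requested component of w2 is 9.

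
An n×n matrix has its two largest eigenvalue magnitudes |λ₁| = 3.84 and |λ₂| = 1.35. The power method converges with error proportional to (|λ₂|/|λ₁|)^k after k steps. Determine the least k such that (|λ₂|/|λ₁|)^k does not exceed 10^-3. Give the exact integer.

|λ₂/λ₁| = 1.35/3.84 = 0.35156
Need k ≥ ln(10^-3) / ln(0.35156) = -6.9078 / -1.0454 ≈ 6.608
Smallest integer k satisfying the bound: 7

7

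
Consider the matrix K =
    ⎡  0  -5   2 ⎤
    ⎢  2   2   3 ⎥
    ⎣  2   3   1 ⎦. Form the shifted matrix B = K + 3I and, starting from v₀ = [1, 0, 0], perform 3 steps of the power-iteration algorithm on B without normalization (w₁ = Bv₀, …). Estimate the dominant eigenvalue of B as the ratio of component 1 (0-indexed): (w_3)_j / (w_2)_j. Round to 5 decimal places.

B = K + 3I has rows (3, -5, 2); (2, 5, 3); (2, 3, 4)
w1 = Bv₀ = (3·1 + (-5)·0 + 2·0; 2·1 + 5·0 + 3·0; 2·1 + 3·0 + 4·0) = (3, 2, 2)
w2 = Bw1 = (3·3 + (-5)·2 + 2·2; 2·3 + 5·2 + 3·2; 2·3 + 3·2 + 4·2) = (3, 22, 20)
w3 = Bw2 = (-61, 176, 152)
Ratio: 176/22 = 8.00000

8.00000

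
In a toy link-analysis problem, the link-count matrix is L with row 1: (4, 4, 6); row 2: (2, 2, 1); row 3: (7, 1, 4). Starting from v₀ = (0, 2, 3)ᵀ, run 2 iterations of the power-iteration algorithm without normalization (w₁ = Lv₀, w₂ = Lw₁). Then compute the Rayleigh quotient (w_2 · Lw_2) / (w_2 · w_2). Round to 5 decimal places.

w1 = Lv₀ = (26, 7, 14)
w2 = Lw1 = (216, 80, 245)
Lw2 = (2654, 837, 2572)
w2·Lw2 = 216·2654 + 80·837 + 245·2572 = 1270364; w2·w2 = 216·216 + 80·80 + 245·245 = 113081
λ ≈ 1270364/113081 = 11.23411

λ ≈ 11.23411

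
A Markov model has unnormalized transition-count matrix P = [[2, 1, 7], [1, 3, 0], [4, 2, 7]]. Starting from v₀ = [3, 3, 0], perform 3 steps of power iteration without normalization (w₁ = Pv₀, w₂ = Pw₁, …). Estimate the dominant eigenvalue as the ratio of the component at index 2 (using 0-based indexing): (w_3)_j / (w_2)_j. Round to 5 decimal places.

10.83871

w1 = Pv₀ = (2·3 + 1·3 + 7·0; 1·3 + 3·3 + 0·0; 4·3 + 2·3 + 7·0) = (9, 12, 18)
w2 = Pw1 = (2·9 + 1·12 + 7·18; 1·9 + 3·12 + 0·18; 4·9 + 2·12 + 7·18) = (156, 45, 186)
w3 = Pw2 = (1659, 291, 2016)
Ratio at component: 2016 / 186 = 10.83871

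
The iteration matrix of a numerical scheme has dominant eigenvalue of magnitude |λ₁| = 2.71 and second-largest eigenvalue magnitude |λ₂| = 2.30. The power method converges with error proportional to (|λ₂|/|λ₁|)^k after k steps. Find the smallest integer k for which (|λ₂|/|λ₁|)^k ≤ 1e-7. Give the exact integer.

|λ₂/λ₁| = 2.30/2.71 = 0.84871
Need k ≥ ln(1e-7) / ln(0.84871) = -16.1181 / -0.1640 ≈ 98.257
Smallest integer k satisfying the bound: 99

99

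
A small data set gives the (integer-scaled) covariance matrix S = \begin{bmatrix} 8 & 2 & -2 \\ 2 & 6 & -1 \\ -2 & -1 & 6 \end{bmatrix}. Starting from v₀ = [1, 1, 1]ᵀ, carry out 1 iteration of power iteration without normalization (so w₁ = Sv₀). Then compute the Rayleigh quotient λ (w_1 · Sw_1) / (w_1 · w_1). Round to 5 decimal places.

w1 = Sv₀ = (8·1 + 2·1 + (-2)·1; 2·1 + 6·1 + (-1)·1; (-2)·1 + (-1)·1 + 6·1) = (8, 7, 3)
Sw1 = (72, 55, -5)
w1·Sw1 = 8·72 + 7·55 + 3·(-5) = 946; w1·w1 = 8·8 + 7·7 + 3·3 = 122
λ ≈ 946/122 = 7.75410

7.75410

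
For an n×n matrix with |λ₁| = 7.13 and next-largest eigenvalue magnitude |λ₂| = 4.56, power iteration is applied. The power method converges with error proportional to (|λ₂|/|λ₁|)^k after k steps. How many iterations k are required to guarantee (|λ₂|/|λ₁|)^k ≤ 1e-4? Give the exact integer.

21

|λ₂/λ₁| = 4.56/7.13 = 0.63955
Need k ≥ ln(1e-4) / ln(0.63955) = -9.2103 / -0.4470 ≈ 20.605
Smallest integer k satisfying the bound: 21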